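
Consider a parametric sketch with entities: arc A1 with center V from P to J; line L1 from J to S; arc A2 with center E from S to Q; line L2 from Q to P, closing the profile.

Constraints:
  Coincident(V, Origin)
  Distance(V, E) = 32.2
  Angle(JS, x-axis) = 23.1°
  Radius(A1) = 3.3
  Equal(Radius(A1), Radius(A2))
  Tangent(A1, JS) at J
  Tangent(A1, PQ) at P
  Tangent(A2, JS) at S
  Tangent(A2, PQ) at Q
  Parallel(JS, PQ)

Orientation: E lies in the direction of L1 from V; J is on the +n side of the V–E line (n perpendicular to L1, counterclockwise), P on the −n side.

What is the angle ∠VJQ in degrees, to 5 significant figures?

78.417°

The slot axis is L1's direction at 23.1°, so u = (cos 23.1°, sin 23.1°) = (0.91982, 0.39234) and n = (−sin 23.1°, cos 23.1°) = (-0.39234, 0.91982). V is at the origin and E lies 32.2 along u from V, so E = 32.2·u = (29.618, 12.633). Tangency of A1 to both parallel lines with radius 3.3 puts J and P at V ± 3.3·n: J = (-1.2947, 3.0354), P = (1.2947, -3.0354). Equal radii place S and Q the same way about E: S = E + 3.3·n = (28.324, 15.669), Q = E − 3.3·n = (30.913, 9.5978). Then cos ∠VJQ = JV·JQ / (|JV||JQ|), giving 78.417°.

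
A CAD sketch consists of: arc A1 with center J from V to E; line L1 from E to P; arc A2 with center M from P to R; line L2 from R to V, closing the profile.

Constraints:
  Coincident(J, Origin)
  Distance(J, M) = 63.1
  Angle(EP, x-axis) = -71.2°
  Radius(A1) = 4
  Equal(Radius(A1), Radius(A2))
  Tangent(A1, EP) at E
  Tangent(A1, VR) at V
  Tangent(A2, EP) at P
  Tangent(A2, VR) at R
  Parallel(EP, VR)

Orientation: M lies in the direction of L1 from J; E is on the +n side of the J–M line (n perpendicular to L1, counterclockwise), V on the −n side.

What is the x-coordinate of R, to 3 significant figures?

16.5

Tangency of A1 to both parallel lines with radius 4.0 puts E and V at J ± 4.0·n: E = (3.79, 1.29), V = (-3.79, -1.29). Equal radii place P and R the same way about M: P = M + 4.0·n = (24.1, -58.4), R = M − 4.0·n = (16.5, -61.0). So R.x = 16.5.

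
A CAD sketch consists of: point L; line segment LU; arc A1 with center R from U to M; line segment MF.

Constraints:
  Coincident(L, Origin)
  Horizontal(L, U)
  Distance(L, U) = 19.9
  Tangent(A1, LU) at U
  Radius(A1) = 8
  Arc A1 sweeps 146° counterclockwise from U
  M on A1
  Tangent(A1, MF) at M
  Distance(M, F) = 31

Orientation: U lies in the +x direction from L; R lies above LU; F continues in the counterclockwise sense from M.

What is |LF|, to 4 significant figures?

31.99

L is at the origin; LU is horizontal with |LU| = 19.9 and U on the +x side, so U = (19.90, 0.000). A1 meets LU tangentially, so RU is at right angles to LU, so R = U + (0, 8) = (19.90, 8.000). On A1, U sits at bearing -90° from R; a 146° counterclockwise sweep puts M at bearing 56°, so M = R + 8.0·(cos 56°, sin 56°) = (24.37, 14.63). The tangent condition forces RM to be normal to MF, so MF runs along (−sin 56°, cos 56°); with |MF| = 31.0, F = (-1.327, 31.97). Then |LF| = |F − L| = 31.99.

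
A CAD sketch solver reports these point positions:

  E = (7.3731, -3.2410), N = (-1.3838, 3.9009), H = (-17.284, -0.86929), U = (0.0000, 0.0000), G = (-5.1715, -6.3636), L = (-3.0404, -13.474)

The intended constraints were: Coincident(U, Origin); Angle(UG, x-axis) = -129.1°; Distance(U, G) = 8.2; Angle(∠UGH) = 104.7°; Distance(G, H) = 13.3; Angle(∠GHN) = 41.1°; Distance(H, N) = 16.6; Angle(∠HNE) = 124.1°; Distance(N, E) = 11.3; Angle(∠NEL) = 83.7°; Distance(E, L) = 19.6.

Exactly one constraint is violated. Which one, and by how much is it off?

Distance(E, L) = 19.6 — off by 5.00.

U = (0.00, 0.00) ✓; UG at -129.1° ✓; |UG| = 8.200 ✓; ∠UGH = 104.7° ✓; |GH| = 13.30 ✓; ∠GHN = 41.10° ✓; |HN| = 16.60 ✓; ∠HNE = 124.1° ✓; |NE| = 11.30 ✓; ∠NEL = 83.70° ✓; |EL| = 14.60 ✗.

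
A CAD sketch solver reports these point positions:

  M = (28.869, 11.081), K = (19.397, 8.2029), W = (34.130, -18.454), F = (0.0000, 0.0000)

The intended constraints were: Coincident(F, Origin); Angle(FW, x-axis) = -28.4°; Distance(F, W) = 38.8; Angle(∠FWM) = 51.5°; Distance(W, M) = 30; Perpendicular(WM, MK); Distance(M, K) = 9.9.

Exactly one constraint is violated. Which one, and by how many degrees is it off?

Perpendicular(WM, MK) — off by 6.80°.

F = (0.00, 0.00) ✓; FW at -28.40° ✓; |FW| = 38.80 ✓; ∠FWM = 51.50° ✓; |WM| = 30.00 ✓; ∠(WM, MK) = 96.80° ✗; |MK| = 9.900 ✓.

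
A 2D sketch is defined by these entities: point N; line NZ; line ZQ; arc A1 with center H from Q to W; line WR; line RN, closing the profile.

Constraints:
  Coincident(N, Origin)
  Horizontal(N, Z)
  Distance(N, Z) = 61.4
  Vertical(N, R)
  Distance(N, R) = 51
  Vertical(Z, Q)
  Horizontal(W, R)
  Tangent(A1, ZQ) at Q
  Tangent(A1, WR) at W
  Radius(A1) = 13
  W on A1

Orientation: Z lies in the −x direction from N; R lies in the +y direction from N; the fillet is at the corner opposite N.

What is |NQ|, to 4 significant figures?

72.21

The virtual corner opposite N is at (-61.40, 51.00). The tangent condition forces HQ to be normal to ZQ and the tangent condition forces HW to be normal to WR, with radius 13.0, so the center H sits 13.0 in from both sides at H = (-48.40, 38.00). That places the tangent points at Q = (-61.40, 38.00) on ZQ and W = (-48.40, 51.00) on WR. Then |NQ| = |Q − N| = 72.21.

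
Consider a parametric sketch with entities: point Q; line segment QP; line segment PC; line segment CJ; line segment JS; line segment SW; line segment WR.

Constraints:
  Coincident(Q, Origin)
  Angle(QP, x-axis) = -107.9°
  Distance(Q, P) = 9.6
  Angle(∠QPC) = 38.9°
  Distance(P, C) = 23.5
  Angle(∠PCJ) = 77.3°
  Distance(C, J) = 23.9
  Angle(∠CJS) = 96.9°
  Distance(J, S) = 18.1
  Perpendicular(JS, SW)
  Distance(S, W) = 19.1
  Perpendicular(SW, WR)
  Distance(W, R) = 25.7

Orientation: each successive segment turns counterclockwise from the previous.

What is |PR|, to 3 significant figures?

28.2

JS is perpendicular to SW, so SW runs at -51.0°; with |SW| = 19.1, W = (-2.50, -5.87). SW is perpendicular to WR, so WR runs at 39.0°; with |WR| = 25.7, R = (17.5, 10.3). Then |PR| = |R − P| = 28.2.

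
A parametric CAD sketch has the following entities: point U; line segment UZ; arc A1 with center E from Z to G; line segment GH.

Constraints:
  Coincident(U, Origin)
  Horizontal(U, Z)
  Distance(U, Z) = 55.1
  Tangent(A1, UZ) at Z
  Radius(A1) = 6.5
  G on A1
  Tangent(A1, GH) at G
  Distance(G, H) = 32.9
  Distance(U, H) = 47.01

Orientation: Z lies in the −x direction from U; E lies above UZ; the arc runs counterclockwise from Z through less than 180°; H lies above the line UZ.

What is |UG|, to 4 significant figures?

49.48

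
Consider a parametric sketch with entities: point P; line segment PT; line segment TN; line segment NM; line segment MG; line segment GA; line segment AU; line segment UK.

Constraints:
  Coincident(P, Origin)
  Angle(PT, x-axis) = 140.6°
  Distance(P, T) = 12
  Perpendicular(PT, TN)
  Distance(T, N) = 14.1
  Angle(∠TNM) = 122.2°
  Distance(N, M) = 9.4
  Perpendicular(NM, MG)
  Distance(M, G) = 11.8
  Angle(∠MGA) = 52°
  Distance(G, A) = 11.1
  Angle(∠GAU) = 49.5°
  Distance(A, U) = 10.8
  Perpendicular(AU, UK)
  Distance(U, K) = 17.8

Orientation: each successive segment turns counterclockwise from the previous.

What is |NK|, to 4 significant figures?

25.08

∠GAU = 49.5° gives AU at -83.10° from the x-axis; with |AU| = 10.8, U = (-12.01, -13.05). AU ⟂ UK, so UK runs at 6.900°; with |UK| = 17.8, K = (5.664, -10.91). Then |NK| = |K − N| = 25.08.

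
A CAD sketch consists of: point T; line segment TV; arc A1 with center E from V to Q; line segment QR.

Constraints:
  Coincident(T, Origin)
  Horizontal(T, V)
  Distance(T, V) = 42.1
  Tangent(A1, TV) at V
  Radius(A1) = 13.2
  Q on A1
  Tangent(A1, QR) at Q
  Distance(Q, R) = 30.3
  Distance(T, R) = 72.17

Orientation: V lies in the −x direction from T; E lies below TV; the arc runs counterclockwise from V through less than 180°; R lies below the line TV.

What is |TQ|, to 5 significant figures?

56.397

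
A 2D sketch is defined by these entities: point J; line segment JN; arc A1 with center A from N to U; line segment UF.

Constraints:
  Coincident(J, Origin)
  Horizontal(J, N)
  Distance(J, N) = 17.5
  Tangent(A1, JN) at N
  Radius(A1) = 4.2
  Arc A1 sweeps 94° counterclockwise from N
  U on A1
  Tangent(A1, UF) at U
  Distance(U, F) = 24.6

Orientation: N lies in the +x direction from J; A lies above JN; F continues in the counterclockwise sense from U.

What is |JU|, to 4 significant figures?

22.15

J is at the origin; JN is horizontal with |JN| = 17.5 and N on the +x side, so N = (17.50, 0.000). A1 meets JN tangentially, so AN is at right angles to JN, so A = N + (0, 4.2) = (17.50, 4.200). On A1, N sits at bearing -90° from A; a 94° counterclockwise sweep puts U at bearing 4°, so U = A + 4.2·(cos 4°, sin 4°) = (21.69, 4.493). Then |JU| = |U − J| = 22.15.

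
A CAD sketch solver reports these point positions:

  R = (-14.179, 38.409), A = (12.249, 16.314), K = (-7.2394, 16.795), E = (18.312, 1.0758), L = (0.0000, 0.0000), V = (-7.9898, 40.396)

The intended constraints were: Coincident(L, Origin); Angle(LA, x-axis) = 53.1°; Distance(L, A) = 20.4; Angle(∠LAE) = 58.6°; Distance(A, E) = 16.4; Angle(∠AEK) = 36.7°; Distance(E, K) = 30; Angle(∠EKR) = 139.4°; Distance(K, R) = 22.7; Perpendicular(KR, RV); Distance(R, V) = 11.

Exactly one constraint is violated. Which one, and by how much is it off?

Distance(R, V) = 11 — off by 4.50.

L = (0.00, 0.00) ✓; LA at 53.10° ✓; |LA| = 20.40 ✓; ∠LAE = 58.60° ✓; |AE| = 16.40 ✓; ∠AEK = 36.70° ✓; |EK| = 30.00 ✓; ∠EKR = 139.4° ✓; |KR| = 22.70 ✓; ∠(KR, RV) = 90.00° ✓; |RV| = 6.500 ✗.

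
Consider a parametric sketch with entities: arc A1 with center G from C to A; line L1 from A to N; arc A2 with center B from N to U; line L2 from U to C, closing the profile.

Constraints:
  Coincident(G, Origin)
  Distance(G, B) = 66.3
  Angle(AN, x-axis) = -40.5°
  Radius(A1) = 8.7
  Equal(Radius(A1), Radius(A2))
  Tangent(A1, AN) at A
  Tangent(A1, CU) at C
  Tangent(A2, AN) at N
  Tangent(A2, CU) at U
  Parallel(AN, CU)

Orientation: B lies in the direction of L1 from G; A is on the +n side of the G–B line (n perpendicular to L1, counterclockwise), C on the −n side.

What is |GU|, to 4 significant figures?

66.87

Tangency of A1 to both parallel lines with radius 8.7 puts A and C at G ± 8.7·n: A = (5.650, 6.616), C = (-5.650, -6.616). Equal radii place N and U the same way about B: N = B + 8.7·n = (56.07, -36.44), U = B − 8.7·n = (44.76, -49.67). Then |GU| = |U − G| = 66.87.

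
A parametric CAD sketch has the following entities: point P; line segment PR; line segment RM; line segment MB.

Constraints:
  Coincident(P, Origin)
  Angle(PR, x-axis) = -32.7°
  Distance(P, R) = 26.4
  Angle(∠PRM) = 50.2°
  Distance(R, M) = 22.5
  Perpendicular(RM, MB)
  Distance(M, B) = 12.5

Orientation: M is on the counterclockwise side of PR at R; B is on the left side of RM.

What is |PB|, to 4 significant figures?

9.589

P is at the origin; PR runs at -32.7° with length 26.4, so R = 26.4·(cos -32.7°, sin -32.7°) = (22.22, -14.26). ∠PRM = 50.2°, so RM runs at -32.7° + (180° − 50.2°) = 97.10° from the x-axis; with |RM| = 22.5, M = R + 22.5·(cos 97.10°, sin 97.10°) = (19.43, 8.065). The perpendicularity gives MB at right angles to RM; with |MB| = 12.5 on the left of RM, B = M + 12.5·(-0.9923, -0.1236) = (7.031, 6.520). Then |PB| = |B − P| = 9.589.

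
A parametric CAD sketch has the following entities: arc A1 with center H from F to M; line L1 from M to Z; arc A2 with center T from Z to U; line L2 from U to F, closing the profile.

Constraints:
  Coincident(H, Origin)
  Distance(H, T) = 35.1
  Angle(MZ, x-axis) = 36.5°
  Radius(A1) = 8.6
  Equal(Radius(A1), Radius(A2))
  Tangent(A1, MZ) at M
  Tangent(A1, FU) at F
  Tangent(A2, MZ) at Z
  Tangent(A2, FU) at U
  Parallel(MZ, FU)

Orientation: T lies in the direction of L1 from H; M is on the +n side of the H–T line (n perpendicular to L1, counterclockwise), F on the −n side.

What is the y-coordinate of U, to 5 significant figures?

13.965

The slot axis is L1's direction at 36.5°, so u = (cos 36.5°, sin 36.5°) = (0.80386, 0.59482) and n = (−sin 36.5°, cos 36.5°) = (-0.59482, 0.80386). H is at the origin and T lies 35.1 along u from H, so T = 35.1·u = (28.215, 20.878). Tangency of A1 to both parallel lines with radius 8.6 puts M and F at H ± 8.6·n: M = (-5.1155, 6.9132), F = (5.1155, -6.9132). Equal radii place Z and U the same way about T: Z = T + 8.6·n = (23.100, 27.791), U = T − 8.6·n = (33.331, 13.965). So U.y = 13.965.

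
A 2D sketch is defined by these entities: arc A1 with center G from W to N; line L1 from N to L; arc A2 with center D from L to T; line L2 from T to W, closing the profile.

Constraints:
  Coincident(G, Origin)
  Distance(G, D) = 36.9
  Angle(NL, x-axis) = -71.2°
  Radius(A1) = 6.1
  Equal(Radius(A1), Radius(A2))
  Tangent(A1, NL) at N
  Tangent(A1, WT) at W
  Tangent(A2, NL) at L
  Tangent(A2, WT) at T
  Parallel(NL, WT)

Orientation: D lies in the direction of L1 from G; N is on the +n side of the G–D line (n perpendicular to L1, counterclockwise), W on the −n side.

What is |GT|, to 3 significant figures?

37.4

Tangency of A1 to both parallel lines with radius 6.1 puts N and W at G ± 6.1·n: N = (5.77, 1.97), W = (-5.77, -1.97). Equal radii place L and T the same way about D: L = D + 6.1·n = (17.7, -33.0), T = D − 6.1·n = (6.12, -36.9). Then |GT| = |T − G| = 37.4.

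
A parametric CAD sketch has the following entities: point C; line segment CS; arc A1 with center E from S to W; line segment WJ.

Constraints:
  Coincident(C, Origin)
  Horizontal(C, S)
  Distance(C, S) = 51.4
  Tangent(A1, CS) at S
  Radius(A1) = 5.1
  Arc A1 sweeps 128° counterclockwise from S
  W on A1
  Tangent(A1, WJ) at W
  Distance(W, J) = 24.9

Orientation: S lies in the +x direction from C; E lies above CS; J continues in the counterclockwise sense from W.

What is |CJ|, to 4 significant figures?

48.82

C is at the origin; C and S share the same y with |CS| = 51.4 and S on the +x side, so S = (51.40, 0.000). The tangent condition forces ES to be normal to CS, so E = S + (0, 5.1) = (51.40, 5.100). On A1, S sits at bearing -90° from E; a 128° counterclockwise sweep puts W at bearing 38°, so W = E + 5.1·(cos 38°, sin 38°) = (55.42, 8.240). Tangency of A1 to WJ means the radius EW is perpendicular to WJ, so WJ runs along (−sin 38°, cos 38°); with |WJ| = 24.9, J = (40.09, 27.86). Then |CJ| = |J − C| = 48.82.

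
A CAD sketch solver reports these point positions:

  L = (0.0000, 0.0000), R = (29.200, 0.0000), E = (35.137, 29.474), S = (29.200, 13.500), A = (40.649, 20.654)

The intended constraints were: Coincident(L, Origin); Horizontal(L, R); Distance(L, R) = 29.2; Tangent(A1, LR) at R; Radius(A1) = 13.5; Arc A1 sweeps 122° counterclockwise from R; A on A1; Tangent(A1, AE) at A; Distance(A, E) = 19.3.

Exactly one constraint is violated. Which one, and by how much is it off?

Distance(A, E) = 19.3 — off by 8.90.

L = (0.00, 0.00) ✓; L.y = 0.00, R.y = 0.00 ✓; |LR| = 29.20 ✓; ∠(SR, RL) = 90.00° ✓; |SR| = 13.50 ✓; bearing(S→A) − bearing(S→R) = 122.0° ✓; |SA| = 13.50 ✓; ∠(SA, AE) = 90.00° ✓; |AE| = 10.40 ✗.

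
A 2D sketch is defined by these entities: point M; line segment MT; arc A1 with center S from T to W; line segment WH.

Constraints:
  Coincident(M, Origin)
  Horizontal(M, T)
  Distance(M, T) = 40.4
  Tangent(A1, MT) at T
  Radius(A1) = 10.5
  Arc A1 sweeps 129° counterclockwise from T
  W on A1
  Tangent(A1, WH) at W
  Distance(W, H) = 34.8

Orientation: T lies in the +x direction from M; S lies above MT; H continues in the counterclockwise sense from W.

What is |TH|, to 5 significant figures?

46.241

On A1, T sits at bearing -90° from S; a 129° counterclockwise sweep puts W at bearing 39°, so W = S + 10.5·(cos 39°, sin 39°) = (48.560, 17.108). A1 meets WH tangentially, so SW is at right angles to WH, so WH runs along (−sin 39°, cos 39°); with |WH| = 34.8, H = (26.660, 44.153). Then |TH| = |H − T| = 46.241.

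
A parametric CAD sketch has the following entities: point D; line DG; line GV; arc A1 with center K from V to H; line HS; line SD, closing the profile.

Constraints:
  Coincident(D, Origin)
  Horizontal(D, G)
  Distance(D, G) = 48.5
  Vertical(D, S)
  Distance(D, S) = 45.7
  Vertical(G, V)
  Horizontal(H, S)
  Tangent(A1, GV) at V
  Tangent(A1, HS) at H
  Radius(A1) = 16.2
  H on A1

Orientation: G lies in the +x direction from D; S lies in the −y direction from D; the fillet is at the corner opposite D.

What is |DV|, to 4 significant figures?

56.77

D is at the origin; DG is horizontal with |DG| = 48.5 and G on the +x side, so G = (48.50, 0.000). D and S share the same x with |DS| = 45.7 and S on the −y side, so S = (0.000, -45.70). The virtual corner opposite D is at (48.50, -45.70). The tangent condition forces KV to be normal to GV and A1 meets HS tangentially, so KH is at right angles to HS, with radius 16.2, so the center K sits 16.2 in from both sides at K = (32.30, -29.50). That places the tangent points at V = (48.50, -29.50) on GV and H = (32.30, -45.70) on HS. Then |DV| = |V − D| = 56.77.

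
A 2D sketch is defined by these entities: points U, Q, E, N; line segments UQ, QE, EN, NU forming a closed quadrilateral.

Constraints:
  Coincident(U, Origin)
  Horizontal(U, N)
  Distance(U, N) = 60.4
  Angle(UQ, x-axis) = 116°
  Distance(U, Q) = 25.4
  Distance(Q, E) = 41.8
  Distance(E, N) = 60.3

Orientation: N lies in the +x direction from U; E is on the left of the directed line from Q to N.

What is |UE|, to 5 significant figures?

52.415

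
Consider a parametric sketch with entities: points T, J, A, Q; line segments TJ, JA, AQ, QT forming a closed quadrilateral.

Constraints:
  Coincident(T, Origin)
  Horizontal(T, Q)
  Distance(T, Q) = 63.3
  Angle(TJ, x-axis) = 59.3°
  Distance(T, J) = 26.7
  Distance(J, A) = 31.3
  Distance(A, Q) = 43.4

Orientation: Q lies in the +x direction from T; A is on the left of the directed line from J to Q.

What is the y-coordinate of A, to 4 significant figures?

37.45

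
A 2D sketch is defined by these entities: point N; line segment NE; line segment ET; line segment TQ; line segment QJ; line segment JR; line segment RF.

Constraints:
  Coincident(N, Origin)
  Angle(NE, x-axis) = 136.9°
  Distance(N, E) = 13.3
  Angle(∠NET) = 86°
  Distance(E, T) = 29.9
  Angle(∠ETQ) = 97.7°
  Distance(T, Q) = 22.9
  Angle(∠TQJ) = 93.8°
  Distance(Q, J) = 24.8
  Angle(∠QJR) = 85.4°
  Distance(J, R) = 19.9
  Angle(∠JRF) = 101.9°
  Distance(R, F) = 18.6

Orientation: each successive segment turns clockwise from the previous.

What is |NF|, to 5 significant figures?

25.621

N is at the origin; NE runs at 136.9° with length 13.3, so E = (-9.7112, 9.0875). ∠NET = 86.0° gives ET at 42.900° from the x-axis; with |ET| = 29.9, T = (12.192, 29.441). ∠ETQ = 97.7° gives TQ at -39.400° from the x-axis; with |TQ| = 22.9, Q = (29.887, 14.906). ∠TQJ = 93.8° gives QJ at -125.60° from the x-axis; with |QJ| = 24.8, J = (15.451, -5.2591). ∠QJR = 85.4° gives JR at 139.80° from the x-axis; with |JR| = 19.9, R = (0.25128, 7.5855). ∠JRF = 101.9° gives RF at 61.700° from the x-axis; with |RF| = 18.6, F = (9.0693, 23.962). Then |NF| = |F − N| = 25.621.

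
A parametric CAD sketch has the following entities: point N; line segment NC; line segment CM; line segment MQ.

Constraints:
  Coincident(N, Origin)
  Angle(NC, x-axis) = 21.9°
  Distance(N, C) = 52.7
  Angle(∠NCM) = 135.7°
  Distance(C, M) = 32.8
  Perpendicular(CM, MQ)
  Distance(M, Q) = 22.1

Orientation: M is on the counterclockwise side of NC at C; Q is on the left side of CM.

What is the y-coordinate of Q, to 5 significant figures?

58.585

N is at the origin; NC runs at 21.9° with length 52.7, so C = 52.7·(cos 21.9°, sin 21.9°) = (48.897, 19.656). ∠NCM = 135.7°, so CM runs at 21.9° + (180° − 135.7°) = 66.200° from the x-axis; with |CM| = 32.8, M = C + 32.8·(cos 66.200°, sin 66.200°) = (62.133, 49.667). CM ⟂ MQ; with |MQ| = 22.1 on the left of CM, Q = M + 22.1·(-0.91496, 0.40355) = (41.913, 58.585). So Q.y = 58.585.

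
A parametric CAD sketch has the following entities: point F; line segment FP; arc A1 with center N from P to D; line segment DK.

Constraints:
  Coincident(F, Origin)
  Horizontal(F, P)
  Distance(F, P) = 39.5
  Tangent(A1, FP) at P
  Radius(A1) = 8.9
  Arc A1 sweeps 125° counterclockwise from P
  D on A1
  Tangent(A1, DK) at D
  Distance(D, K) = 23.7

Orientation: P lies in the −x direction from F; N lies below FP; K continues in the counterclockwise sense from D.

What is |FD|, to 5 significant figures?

48.841

A1 meets FP tangentially, so NP is at right angles to FP, so N = P + (0, -8.9) = (-39.500, -8.9000). On A1, P sits at bearing 90° from N; a 125° counterclockwise sweep puts D at bearing 215°, so D = N + 8.9·(cos 215°, sin 215°) = (-46.790, -14.005). Then |FD| = |D − F| = 48.841.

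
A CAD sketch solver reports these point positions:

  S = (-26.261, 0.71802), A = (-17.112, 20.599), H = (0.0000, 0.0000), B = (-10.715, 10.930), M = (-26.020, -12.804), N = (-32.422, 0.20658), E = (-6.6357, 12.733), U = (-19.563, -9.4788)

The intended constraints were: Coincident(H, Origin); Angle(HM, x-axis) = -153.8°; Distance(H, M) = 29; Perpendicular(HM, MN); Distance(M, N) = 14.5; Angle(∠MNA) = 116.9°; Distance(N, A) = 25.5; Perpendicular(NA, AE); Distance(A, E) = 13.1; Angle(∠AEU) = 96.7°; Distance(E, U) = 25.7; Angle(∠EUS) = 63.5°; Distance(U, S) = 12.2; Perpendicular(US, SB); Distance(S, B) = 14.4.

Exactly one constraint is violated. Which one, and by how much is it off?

Distance(S, B) = 14.4 — off by 4.20.

H = (0.00, 0.00) ✓; HM at -153.8° ✓; |HM| = 29.00 ✓; ∠(HM, MN) = 90.00° ✓; |MN| = 14.50 ✓; ∠MNA = 116.9° ✓; |NA| = 25.50 ✓; ∠(NA, AE) = 90.00° ✓; |AE| = 13.10 ✓; ∠AEU = 96.70° ✓; |EU| = 25.70 ✓; ∠EUS = 63.50° ✓; |US| = 12.20 ✓; ∠(US, SB) = 90.00° ✓; |SB| = 18.60 ✗.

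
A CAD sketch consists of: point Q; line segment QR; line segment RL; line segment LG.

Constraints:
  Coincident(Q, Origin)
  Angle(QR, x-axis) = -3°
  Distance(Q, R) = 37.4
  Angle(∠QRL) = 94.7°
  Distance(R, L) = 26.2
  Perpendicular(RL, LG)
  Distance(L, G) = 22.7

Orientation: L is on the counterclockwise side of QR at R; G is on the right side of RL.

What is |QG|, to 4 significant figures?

66.73

Q is at the origin; QR runs at -3.0° with length 37.4, so R = 37.4·(cos -3.0°, sin -3.0°) = (37.35, -1.957). ∠QRL = 94.7°, so RL runs at -3.0° + (180° − 94.7°) = 82.30° from the x-axis; with |RL| = 26.2, L = R + 26.2·(cos 82.30°, sin 82.30°) = (40.86, 24.01). RL is perpendicular to LG; with |LG| = 22.7 on the right of RL, G = L + 22.7·(0.9910, -0.1340) = (63.35, 20.96). Then |QG| = |G − Q| = 66.73.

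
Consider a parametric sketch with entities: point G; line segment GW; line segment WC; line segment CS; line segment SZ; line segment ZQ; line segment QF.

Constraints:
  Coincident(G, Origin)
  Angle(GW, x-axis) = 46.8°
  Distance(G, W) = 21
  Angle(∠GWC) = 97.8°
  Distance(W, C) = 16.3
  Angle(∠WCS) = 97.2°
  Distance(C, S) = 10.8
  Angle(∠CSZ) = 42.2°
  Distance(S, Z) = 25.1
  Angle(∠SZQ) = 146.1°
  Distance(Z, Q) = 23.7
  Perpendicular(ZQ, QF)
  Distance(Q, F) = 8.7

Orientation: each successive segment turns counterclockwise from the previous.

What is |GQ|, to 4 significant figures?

49.51

∠CSZ = 42.2° gives SZ at -10.40° from the x-axis; with |SZ| = 25.1, Z = (19.63, 17.75). ∠SZQ = 146.1° gives ZQ at 23.50° from the x-axis; with |ZQ| = 23.7, Q = (41.36, 27.20). Then |GQ| = |Q − G| = 49.51.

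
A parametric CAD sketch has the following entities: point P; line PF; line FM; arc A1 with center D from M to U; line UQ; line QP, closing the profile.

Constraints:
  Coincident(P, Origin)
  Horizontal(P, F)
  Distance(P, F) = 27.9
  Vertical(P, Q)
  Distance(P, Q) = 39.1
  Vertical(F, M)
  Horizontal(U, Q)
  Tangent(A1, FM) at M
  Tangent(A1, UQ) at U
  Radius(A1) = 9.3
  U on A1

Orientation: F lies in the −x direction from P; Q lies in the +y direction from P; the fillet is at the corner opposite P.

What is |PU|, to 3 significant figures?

43.3

P is at the origin; P and F share the same y with |PF| = 27.9 and F on the −x side, so F = (-27.9, 0.00). PQ is vertical with |PQ| = 39.1 and Q on the +y side, so Q = (0.00, 39.1). The virtual corner opposite P is at (-27.9, 39.1). Since A1 is tangent to FM there, DM ⟂ FM and A1 meets UQ tangentially, so DU is at right angles to UQ, with radius 9.3, so the center D sits 9.3 in from both sides at D = (-18.6, 29.8). That places the tangent points at M = (-27.9, 29.8) on FM and U = (-18.6, 39.1) on UQ. Then |PU| = |U − P| = 43.3.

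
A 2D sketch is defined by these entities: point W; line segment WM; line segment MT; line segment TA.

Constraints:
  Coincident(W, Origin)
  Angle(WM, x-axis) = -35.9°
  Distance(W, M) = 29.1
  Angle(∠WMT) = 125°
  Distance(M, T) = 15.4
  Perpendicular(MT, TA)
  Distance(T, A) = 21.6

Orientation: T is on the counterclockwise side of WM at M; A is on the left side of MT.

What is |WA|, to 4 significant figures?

32.17

∠WMT = 125.0°, so MT runs at -35.9° + (180° − 125.0°) = 19.10° from the x-axis; with |MT| = 15.4, T = M + 15.4·(cos 19.10°, sin 19.10°) = (38.12, -12.02). MT ⟂ TA; with |TA| = 21.6 on the left of MT, A = T + 21.6·(-0.3272, 0.9449) = (31.06, 8.387). Then |WA| = |A − W| = 32.17.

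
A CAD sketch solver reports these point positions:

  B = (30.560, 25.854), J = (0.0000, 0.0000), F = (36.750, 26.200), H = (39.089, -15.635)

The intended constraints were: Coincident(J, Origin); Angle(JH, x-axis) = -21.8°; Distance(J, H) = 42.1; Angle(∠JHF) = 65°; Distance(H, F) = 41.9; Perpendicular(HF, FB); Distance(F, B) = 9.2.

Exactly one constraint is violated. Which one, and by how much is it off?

Distance(F, B) = 9.2 — off by 3.00.

J = (0.00, 0.00) ✓; JH at -21.80° ✓; |JH| = 42.10 ✓; ∠JHF = 65.00° ✓; |HF| = 41.90 ✓; ∠(HF, FB) = 90.00° ✓; |FB| = 6.200 ✗.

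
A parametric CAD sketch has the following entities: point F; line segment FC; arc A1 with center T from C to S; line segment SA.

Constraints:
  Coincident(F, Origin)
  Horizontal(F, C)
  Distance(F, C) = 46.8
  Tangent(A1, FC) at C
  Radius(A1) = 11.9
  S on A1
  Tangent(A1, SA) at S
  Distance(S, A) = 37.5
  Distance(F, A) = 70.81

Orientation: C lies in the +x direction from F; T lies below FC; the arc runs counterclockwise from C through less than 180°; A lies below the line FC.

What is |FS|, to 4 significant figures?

39.14

Checks: ∠(TC, CF) = 90.00° ✓; |TC| = 11.90 ✓; |TS| = 11.90 ✓; ∠(TS, SA) = 90.00° ✓; |SA| = 37.50 ✓; |FA| = 70.81 ✓.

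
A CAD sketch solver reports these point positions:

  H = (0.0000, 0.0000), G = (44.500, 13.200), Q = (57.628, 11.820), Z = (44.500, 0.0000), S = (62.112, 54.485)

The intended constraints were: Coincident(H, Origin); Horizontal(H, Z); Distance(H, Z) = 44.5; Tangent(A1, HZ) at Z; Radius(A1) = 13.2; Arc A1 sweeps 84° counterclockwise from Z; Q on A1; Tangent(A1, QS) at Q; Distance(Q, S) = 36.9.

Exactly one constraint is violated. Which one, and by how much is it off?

Distance(Q, S) = 36.9 — off by 6.00.

H = (0.00, 0.00) ✓; H.y = 0.00, Z.y = 0.00 ✓; |HZ| = 44.50 ✓; ∠(GZ, ZH) = 90.00° ✓; |GZ| = 13.20 ✓; bearing(G→Q) − bearing(G→Z) = 84.00° ✓; |GQ| = 13.20 ✓; ∠(GQ, QS) = 90.00° ✓; |QS| = 42.90 ✗.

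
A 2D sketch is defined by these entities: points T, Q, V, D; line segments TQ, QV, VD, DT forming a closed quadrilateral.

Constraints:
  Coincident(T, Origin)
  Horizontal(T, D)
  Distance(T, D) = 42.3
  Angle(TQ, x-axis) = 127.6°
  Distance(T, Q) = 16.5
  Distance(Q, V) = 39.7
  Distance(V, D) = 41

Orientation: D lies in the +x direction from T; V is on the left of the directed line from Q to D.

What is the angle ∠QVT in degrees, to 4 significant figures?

22.93°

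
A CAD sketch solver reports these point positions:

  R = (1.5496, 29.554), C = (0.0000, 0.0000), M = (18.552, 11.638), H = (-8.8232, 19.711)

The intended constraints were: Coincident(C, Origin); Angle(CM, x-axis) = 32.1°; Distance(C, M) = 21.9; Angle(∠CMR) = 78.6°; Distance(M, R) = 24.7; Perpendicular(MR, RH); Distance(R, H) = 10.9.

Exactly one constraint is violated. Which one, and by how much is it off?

Distance(R, H) = 10.9 — off by 3.40.

C = (0.00, 0.00) ✓; CM at 32.10° ✓; |CM| = 21.90 ✓; ∠CMR = 78.60° ✓; |MR| = 24.70 ✓; ∠(MR, RH) = 90.00° ✓; |RH| = 14.30 ✗.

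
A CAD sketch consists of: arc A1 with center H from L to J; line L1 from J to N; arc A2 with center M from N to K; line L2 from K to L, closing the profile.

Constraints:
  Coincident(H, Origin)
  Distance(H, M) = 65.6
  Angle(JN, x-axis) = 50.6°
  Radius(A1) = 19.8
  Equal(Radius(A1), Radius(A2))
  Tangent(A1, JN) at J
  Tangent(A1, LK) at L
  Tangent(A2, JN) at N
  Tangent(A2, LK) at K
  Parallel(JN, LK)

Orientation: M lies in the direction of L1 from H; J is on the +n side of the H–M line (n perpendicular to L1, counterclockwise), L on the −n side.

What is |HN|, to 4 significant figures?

68.52

The slot axis is L1's direction at 50.6°, so u = (cos 50.6°, sin 50.6°) = (0.6347, 0.7727) and n = (−sin 50.6°, cos 50.6°) = (-0.7727, 0.6347). H is at the origin and M lies 65.6 along u from H, so M = 65.6·u = (41.64, 50.69). Tangency of A1 to both parallel lines with radius 19.8 puts J and L at H ± 19.8·n: J = (-15.30, 12.57), L = (15.30, -12.57). Equal radii place N and K the same way about M: N = M + 19.8·n = (26.34, 63.26), K = M − 19.8·n = (56.94, 38.12). Then |HN| = |N − H| = 68.52.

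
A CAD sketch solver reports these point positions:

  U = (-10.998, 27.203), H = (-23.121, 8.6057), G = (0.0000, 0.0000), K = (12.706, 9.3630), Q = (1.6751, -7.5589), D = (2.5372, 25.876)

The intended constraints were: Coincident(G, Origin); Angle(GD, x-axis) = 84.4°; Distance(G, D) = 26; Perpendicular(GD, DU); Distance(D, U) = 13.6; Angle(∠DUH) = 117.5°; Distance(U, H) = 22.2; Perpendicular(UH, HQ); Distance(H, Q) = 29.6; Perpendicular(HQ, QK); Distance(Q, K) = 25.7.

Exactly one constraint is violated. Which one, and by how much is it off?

Distance(Q, K) = 25.7 — off by 5.50.

G = (0.00, 0.00) ✓; GD at 84.40° ✓; |GD| = 26.00 ✓; ∠(GD, DU) = 90.00° ✓; |DU| = 13.60 ✓; ∠DUH = 117.5° ✓; |UH| = 22.20 ✓; ∠(UH, HQ) = 90.00° ✓; |HQ| = 29.60 ✓; ∠(HQ, QK) = 90.00° ✓; |QK| = 20.20 ✗.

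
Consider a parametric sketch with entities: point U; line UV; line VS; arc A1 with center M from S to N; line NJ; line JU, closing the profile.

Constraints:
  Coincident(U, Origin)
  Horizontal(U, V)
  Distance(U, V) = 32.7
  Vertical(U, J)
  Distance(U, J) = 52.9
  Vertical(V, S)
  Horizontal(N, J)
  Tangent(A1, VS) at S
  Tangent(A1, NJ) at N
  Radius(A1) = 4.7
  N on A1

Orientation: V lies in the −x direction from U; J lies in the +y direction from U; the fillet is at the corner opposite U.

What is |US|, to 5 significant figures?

58.245

The virtual corner opposite U is at (-32.700, 52.900). Tangency of A1 to VS means the radius MS is perpendicular to VS and since A1 is tangent to NJ there, MN ⟂ NJ, with radius 4.7, so the center M sits 4.7 in from both sides at M = (-28.000, 48.200). That places the tangent points at S = (-32.700, 48.200) on VS and N = (-28.000, 52.900) on NJ. Then |US| = |S − U| = 58.245.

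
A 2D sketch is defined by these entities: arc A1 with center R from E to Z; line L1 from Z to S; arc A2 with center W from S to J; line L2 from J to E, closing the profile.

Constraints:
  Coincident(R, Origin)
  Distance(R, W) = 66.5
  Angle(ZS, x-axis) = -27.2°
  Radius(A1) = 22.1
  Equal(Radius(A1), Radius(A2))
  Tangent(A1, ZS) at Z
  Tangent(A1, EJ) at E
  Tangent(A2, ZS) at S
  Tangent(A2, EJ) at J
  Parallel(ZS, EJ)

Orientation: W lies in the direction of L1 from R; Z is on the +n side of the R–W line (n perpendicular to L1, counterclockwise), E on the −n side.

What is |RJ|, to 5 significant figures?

70.076

Tangency of A1 to both parallel lines with radius 22.1 puts Z and E at R ± 22.1·n: Z = (10.102, 19.656), E = (-10.102, -19.656). Equal radii place S and J the same way about W: S = W + 22.1·n = (69.248, -10.741), J = W − 22.1·n = (49.044, -50.053). Then |RJ| = |J − R| = 70.076.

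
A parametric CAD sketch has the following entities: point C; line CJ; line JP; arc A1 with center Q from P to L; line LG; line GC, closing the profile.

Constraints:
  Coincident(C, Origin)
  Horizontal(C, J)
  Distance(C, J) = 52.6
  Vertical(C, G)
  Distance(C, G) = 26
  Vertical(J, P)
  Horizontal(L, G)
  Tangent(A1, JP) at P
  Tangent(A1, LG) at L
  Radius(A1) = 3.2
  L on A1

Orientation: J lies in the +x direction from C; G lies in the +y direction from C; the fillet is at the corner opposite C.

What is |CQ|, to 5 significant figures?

54.408

C is at the origin; C and J share the same y with |CJ| = 52.6 and J on the +x side, so J = (52.600, 0.0000). CG is vertical with |CG| = 26.0 and G on the +y side, so G = (0.0000, 26.000). The virtual corner opposite C is at (52.600, 26.000). The tangent condition forces QP to be normal to JP and since A1 is tangent to LG there, QL ⟂ LG, with radius 3.2, so the center Q sits 3.2 in from both sides at Q = (49.400, 22.800). Then |CQ| = |Q − C| = 54.408.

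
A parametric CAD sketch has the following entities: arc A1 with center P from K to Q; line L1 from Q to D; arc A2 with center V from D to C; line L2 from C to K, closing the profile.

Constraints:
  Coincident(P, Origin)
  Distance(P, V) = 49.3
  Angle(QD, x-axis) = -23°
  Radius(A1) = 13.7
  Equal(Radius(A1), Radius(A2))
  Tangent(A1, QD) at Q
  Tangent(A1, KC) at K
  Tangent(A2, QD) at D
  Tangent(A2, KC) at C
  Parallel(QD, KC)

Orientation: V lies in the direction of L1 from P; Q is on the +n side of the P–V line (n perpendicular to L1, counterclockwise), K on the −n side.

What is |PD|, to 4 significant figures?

51.17

Tangency of A1 to both parallel lines with radius 13.7 puts Q and K at P ± 13.7·n: Q = (5.353, 12.61), K = (-5.353, -12.61). Equal radii place D and C the same way about V: D = V + 13.7·n = (50.73, -6.652), C = V − 13.7·n = (40.03, -31.87). Then |PD| = |D − P| = 51.17.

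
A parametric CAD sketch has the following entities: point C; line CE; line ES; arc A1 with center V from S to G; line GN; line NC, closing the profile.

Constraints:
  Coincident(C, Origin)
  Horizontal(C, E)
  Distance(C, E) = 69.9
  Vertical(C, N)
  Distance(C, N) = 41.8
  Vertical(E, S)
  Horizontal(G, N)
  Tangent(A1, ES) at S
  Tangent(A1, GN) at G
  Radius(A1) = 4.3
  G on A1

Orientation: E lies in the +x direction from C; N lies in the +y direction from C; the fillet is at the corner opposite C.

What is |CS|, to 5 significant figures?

79.324

C is at the origin; CE is horizontal with |CE| = 69.9 and E on the +x side, so E = (69.900, 0.0000). C and N share the same x with |CN| = 41.8 and N on the +y side, so N = (0.0000, 41.800). The virtual corner opposite C is at (69.900, 41.800). The tangent condition forces VS to be normal to ES and since A1 is tangent to GN there, VG ⟂ GN, with radius 4.3, so the center V sits 4.3 in from both sides at V = (65.600, 37.500). That places the tangent points at S = (69.900, 37.500) on ES and G = (65.600, 41.800) on GN. Then |CS| = |S − C| = 79.324.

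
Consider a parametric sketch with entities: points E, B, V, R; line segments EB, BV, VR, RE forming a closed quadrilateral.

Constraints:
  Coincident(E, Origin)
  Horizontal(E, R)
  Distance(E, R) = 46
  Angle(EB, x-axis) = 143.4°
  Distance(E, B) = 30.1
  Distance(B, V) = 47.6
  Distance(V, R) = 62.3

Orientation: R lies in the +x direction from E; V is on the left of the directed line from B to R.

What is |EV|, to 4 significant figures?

51.94

E is at the origin; ER is horizontal with |ER| = 46.0 and R in +x, so R = (46.0, 0). EB runs at 143.4° with |EB| = 30.1, so B = (-24.16, 17.95). V is determined by |BV| = 47.6 and |VR| = 62.3 together: it lies at the intersection of circle(B, 47.6) and circle(R, 62.3). With |BR| = 72.42, the foot of the radical line on BR is 25.06 from B and the perpendicular offset is √(47.6² − 25.06²) = 40.47. Taking the left-of-BR solution: V = (10.14, 50.94).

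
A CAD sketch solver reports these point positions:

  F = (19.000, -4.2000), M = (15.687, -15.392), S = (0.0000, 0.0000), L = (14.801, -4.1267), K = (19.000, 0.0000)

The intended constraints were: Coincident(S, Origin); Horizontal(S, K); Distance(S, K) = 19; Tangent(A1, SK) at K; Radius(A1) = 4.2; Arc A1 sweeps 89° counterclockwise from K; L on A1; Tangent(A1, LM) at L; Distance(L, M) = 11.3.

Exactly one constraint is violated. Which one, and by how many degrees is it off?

Tangent(A1, LM) at L — off by 5.50°.

S = (0.00, 0.00) ✓; S.y = 0.00, K.y = 0.00 ✓; |SK| = 19.00 ✓; ∠(FK, KS) = 90.00° ✓; |FK| = 4.200 ✓; bearing(F→L) − bearing(F→K) = 89.00° ✓; |FL| = 4.200 ✓; ∠(FL, LM) = 84.50° ✗; |LM| = 11.30 ✓.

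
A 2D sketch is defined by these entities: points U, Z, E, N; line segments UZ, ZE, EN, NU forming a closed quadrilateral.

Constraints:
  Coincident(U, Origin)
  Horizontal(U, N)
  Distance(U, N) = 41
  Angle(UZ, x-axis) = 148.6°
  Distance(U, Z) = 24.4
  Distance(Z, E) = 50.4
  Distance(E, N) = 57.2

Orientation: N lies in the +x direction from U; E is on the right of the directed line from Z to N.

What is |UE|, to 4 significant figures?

35.17

U is at the origin; UN is horizontal with |UN| = 41.0 and N in +x, so N = (41.0, 0). UZ runs at 148.6° with |UZ| = 24.4, so Z = (-20.83, 12.71). E is determined by |ZE| = 50.4 and |EN| = 57.2 together: it lies at the intersection of circle(Z, 50.4) and circle(N, 57.2). With |ZN| = 63.12, the foot of the radical line on ZN is 25.76 from Z and the perpendicular offset is √(50.4² − 25.76²) = 43.32. Taking the right-of-ZN solution: E = (-4.315, -34.91).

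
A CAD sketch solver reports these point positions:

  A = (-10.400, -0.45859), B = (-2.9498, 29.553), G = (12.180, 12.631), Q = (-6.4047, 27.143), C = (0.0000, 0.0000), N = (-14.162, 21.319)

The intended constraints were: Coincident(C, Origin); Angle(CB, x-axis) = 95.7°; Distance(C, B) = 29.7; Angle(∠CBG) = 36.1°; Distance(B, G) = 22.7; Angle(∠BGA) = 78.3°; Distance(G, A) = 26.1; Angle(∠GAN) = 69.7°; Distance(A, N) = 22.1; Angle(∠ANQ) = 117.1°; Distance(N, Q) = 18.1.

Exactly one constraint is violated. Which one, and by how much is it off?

Distance(N, Q) = 18.1 — off by 8.40.

C = (0.00, 0.00) ✓; CB at 95.70° ✓; |CB| = 29.70 ✓; ∠CBG = 36.10° ✓; |BG| = 22.70 ✓; ∠BGA = 78.30° ✓; |GA| = 26.10 ✓; ∠GAN = 69.70° ✓; |AN| = 22.10 ✓; ∠ANQ = 117.1° ✓; |NQ| = 9.700 ✗.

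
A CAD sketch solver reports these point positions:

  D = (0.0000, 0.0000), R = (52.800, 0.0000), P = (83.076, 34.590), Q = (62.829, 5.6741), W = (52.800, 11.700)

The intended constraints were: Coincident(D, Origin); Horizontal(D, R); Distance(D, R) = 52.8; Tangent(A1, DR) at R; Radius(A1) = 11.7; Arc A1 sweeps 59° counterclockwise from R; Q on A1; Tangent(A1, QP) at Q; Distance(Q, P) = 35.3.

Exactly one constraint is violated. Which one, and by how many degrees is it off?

Tangent(A1, QP) at Q — off by 4.00°.

D = (0.00, 0.00) ✓; D.y = 0.00, R.y = 0.00 ✓; |DR| = 52.80 ✓; ∠(WR, RD) = 90.00° ✓; |WR| = 11.70 ✓; bearing(W→Q) − bearing(W→R) = 59.00° ✓; |WQ| = 11.70 ✓; ∠(WQ, QP) = 94.00° ✗; |QP| = 35.30 ✓.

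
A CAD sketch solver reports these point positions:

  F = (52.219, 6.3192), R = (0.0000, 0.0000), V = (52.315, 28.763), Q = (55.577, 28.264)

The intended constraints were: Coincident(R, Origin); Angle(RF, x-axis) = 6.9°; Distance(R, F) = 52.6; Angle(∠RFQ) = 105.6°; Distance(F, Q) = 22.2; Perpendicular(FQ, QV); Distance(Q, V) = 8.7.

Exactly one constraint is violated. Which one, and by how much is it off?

Distance(Q, V) = 8.7 — off by 5.40.

R = (0.00, 0.00) ✓; RF at 6.900° ✓; |RF| = 52.60 ✓; ∠RFQ = 105.6° ✓; |FQ| = 22.20 ✓; ∠(FQ, QV) = 90.00° ✓; |QV| = 3.300 ✗.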